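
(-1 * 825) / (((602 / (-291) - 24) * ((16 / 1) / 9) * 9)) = 240075 / 121376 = 1.98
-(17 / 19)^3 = -4913 / 6859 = -0.72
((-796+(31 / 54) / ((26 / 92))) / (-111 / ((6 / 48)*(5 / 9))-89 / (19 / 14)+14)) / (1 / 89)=42.83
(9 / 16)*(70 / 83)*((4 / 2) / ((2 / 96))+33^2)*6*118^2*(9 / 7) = 5011856775 / 83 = 60383816.57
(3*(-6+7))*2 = 6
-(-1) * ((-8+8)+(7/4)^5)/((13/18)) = 151263/6656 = 22.73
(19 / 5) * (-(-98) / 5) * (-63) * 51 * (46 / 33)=-91733292 / 275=-333575.61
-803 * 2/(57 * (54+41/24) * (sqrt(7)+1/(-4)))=-205568 * sqrt(7)/2819733-51392/2819733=-0.21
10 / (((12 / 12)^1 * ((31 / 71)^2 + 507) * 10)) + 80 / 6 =102285043 / 7670244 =13.34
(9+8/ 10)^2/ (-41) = -2401/ 1025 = -2.34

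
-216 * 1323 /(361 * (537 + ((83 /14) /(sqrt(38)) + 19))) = -62283707136 /43746322741 + 332062416 * sqrt(38) /831180132079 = -1.42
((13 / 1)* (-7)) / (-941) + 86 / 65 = 86841 / 61165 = 1.42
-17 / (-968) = 17 / 968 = 0.02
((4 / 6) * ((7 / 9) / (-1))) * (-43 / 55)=602 / 1485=0.41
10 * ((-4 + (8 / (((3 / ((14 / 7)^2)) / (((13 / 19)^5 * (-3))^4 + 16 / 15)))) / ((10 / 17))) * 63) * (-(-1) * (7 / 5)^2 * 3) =279973095838161241312352890633656 / 4698746682193244774169450125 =59584.63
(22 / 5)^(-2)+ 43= 20837 / 484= 43.05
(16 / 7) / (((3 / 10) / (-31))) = -4960 / 21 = -236.19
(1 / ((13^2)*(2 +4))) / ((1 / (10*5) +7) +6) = 0.00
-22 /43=-0.51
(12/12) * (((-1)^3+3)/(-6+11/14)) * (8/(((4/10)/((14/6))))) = -3920/219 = -17.90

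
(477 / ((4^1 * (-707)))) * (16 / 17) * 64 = -122112 / 12019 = -10.16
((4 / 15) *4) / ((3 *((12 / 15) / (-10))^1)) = -40 / 9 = -4.44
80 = 80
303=303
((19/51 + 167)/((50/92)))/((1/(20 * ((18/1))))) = 9423744/85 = 110867.58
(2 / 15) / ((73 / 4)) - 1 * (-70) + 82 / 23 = 1852924 / 25185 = 73.57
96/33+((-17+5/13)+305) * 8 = 330328/143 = 2309.99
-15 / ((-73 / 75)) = 1125 / 73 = 15.41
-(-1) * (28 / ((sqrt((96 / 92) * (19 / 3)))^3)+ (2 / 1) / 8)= 1 / 4+ 161 * sqrt(874) / 2888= 1.90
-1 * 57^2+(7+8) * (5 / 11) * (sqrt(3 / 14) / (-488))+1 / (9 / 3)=-9746 / 3- 75 * sqrt(42) / 75152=-3248.67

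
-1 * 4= -4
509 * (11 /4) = 5599 /4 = 1399.75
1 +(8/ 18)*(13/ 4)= 22/ 9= 2.44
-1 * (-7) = 7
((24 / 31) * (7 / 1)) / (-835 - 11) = -28 / 4371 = -0.01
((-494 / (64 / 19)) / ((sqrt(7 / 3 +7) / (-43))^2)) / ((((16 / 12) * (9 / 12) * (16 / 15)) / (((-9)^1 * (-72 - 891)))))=-3384299390355 / 14336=-236069990.96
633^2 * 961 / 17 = 385062129 / 17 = 22650713.47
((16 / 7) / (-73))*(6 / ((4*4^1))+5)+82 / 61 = 36656 / 31171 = 1.18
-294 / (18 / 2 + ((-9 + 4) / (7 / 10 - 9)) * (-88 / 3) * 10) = 73206 / 41759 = 1.75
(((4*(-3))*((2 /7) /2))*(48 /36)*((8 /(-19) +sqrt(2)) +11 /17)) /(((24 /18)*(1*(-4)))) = 219 /2261 +3*sqrt(2) /7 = 0.70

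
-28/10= -14/5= -2.80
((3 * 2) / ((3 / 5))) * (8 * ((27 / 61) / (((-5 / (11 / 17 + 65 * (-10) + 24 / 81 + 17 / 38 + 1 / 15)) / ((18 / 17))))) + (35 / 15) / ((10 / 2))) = 24457107802 / 5024265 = 4867.80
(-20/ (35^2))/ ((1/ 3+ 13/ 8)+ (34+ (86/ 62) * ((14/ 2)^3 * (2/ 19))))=-56544/ 297983455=-0.00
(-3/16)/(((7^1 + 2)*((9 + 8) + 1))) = -1/864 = -0.00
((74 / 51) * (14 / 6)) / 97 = 518 / 14841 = 0.03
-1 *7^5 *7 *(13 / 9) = -1529437 / 9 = -169937.44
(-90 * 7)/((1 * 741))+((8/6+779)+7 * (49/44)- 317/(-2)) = 30836165/32604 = 945.78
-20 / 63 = -0.32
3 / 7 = 0.43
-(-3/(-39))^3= -1/2197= -0.00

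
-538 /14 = -269 /7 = -38.43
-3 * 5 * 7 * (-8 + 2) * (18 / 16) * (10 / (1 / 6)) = 42525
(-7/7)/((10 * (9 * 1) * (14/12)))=-1/105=-0.01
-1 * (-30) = 30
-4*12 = -48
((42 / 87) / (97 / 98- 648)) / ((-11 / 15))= 20580 / 20226833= 0.00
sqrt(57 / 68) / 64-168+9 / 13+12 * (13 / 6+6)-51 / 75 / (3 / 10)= -71.56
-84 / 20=-21 / 5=-4.20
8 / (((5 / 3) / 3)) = 72 / 5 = 14.40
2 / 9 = 0.22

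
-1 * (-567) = 567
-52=-52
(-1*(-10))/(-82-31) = -10/113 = -0.09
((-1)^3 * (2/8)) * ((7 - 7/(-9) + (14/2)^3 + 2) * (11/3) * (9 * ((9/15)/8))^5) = -742423077/16384000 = -45.31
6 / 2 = 3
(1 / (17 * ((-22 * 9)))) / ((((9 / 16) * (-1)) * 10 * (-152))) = -1 / 2877930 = -0.00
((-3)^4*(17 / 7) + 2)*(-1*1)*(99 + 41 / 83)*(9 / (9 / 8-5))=827055216 / 18011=45919.45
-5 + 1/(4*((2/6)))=-17/4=-4.25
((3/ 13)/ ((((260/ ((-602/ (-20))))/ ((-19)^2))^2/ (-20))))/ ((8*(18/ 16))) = -11807212921/ 13182000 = -895.71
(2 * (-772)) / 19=-1544 / 19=-81.26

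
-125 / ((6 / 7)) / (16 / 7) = -63.80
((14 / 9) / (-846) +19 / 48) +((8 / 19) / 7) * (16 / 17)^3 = 17677606987 / 39801667248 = 0.44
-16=-16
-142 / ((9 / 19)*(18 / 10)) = -13490 / 81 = -166.54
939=939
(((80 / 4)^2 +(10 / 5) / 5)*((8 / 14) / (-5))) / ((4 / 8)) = -2288 / 25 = -91.52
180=180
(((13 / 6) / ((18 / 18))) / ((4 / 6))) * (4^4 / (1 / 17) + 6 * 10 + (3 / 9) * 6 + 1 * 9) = 57499 / 4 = 14374.75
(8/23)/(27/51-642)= -136/250815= -0.00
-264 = -264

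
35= 35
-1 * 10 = -10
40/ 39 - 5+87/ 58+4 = 119/ 78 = 1.53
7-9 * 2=-11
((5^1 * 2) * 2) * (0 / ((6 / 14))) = 0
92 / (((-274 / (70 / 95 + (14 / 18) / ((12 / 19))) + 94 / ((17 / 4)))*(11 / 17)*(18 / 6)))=-26847233 / 66326304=-0.40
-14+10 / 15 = -40 / 3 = -13.33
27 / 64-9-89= -6245 / 64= -97.58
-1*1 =-1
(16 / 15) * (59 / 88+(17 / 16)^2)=1689 / 880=1.92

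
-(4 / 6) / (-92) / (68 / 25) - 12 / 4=-28127 / 9384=-3.00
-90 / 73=-1.23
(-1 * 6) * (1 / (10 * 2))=-3 / 10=-0.30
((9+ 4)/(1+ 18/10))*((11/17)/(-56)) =-715/13328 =-0.05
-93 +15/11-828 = -10116/11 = -919.64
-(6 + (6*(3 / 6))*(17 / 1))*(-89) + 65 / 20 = 5076.25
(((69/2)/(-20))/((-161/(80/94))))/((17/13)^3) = 6591/1616377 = 0.00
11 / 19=0.58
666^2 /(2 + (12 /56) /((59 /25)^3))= 1275359228136 /5797487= 219984.84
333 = 333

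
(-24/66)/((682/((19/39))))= -38/146289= -0.00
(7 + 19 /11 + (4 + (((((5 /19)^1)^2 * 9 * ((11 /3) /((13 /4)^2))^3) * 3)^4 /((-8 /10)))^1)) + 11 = 2406073632949614971122721923414216381061 /101405602125921354517826739924553180811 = 23.73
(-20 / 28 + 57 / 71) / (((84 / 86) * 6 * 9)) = 473 / 281799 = 0.00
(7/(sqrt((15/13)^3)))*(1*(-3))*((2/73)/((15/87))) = -5278*sqrt(195)/27375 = -2.69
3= 3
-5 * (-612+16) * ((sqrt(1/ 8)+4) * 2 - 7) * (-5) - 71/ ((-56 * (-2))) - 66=-1676263/ 112 - 7450 * sqrt(2)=-25502.52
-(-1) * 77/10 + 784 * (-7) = -54803/10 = -5480.30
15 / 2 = 7.50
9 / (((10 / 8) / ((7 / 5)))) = 252 / 25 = 10.08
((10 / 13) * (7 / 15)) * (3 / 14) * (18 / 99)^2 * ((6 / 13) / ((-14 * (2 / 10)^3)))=-1500 / 143143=-0.01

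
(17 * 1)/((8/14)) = 119/4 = 29.75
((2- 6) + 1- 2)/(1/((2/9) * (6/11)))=-20/33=-0.61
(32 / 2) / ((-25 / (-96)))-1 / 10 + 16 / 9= 28403 / 450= 63.12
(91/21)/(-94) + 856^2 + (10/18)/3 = 1859684321/2538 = 732736.14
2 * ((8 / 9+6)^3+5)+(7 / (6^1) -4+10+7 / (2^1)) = 491722 / 729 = 674.52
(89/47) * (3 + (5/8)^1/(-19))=40139/7144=5.62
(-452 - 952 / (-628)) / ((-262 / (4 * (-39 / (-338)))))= 0.79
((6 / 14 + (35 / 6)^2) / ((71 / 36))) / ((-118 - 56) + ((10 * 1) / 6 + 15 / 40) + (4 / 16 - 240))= -208392 / 4910857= -0.04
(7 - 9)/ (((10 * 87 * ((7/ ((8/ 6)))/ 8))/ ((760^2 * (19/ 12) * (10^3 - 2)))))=-17523921920/ 5481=-3197212.54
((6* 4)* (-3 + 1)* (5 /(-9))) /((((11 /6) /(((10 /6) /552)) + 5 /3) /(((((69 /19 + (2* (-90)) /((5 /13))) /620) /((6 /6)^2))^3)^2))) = 471734539217455772546289 /61013397485027559650080000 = 0.01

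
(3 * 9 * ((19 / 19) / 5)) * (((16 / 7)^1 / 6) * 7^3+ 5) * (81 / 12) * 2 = 98901 / 10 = 9890.10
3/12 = 1/4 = 0.25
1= 1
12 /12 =1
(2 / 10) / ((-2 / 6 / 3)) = -9 / 5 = -1.80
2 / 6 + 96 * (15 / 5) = 865 / 3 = 288.33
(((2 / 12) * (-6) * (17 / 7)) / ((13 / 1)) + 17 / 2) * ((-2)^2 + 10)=1513 / 13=116.38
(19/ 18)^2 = 361/ 324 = 1.11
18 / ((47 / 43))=774 / 47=16.47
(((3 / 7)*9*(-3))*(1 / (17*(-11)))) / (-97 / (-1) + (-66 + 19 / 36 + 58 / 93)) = 0.00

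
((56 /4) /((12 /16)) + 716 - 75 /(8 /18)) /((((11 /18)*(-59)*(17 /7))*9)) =-47537 /66198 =-0.72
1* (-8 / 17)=-8 / 17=-0.47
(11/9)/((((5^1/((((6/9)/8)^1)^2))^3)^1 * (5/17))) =0.00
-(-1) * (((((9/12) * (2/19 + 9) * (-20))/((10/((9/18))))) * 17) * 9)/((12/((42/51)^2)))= -76293/1292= -59.05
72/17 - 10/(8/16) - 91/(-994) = -37835/2414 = -15.67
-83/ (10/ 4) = -166/ 5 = -33.20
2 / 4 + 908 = 1817 / 2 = 908.50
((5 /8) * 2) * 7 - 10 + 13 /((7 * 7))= -193 /196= -0.98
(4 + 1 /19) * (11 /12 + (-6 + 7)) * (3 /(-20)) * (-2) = 2.33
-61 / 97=-0.63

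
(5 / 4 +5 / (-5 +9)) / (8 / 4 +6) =5 / 16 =0.31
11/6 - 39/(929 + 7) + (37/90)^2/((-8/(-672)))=86339/5400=15.99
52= 52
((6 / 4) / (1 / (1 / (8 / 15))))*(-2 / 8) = -45 / 64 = -0.70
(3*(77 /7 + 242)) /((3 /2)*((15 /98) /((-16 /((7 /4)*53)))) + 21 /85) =-38536960 /55031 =-700.28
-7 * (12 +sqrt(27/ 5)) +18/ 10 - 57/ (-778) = -319473/ 3890 - 21 * sqrt(15)/ 5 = -98.39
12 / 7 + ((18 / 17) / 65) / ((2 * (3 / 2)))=13302 / 7735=1.72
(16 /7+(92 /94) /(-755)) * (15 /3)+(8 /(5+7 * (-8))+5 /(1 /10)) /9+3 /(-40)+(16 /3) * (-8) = -23515427023 /912106440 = -25.78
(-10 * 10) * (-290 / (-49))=-29000 / 49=-591.84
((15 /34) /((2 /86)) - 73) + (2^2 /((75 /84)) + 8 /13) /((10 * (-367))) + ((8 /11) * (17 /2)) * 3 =-7914802297 /223044250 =-35.49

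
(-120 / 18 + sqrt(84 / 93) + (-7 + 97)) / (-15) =-50 / 9-2 *sqrt(217) / 465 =-5.62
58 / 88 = 29 / 44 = 0.66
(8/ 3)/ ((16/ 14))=7/ 3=2.33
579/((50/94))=27213/25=1088.52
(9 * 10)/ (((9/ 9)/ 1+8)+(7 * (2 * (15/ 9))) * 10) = 270/ 727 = 0.37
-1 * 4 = -4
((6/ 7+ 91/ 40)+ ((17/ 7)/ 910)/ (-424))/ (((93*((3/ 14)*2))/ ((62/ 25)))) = 338381/ 1736280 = 0.19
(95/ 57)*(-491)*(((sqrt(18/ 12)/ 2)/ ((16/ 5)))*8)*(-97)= 1190675*sqrt(6)/ 24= 121522.76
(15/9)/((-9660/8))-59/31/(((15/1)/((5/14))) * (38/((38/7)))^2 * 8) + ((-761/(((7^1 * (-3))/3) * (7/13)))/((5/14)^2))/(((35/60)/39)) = 93171255840913/880412400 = 105826.83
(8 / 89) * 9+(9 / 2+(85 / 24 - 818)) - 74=-1886407 / 2136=-883.15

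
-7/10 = -0.70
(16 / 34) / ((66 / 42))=56 / 187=0.30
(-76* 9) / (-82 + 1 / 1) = 76 / 9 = 8.44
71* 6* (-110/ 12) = -3905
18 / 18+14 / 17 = 31 / 17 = 1.82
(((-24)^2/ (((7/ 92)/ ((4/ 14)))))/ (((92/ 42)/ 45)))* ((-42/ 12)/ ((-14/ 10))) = 777600/ 7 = 111085.71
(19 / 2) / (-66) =-19 / 132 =-0.14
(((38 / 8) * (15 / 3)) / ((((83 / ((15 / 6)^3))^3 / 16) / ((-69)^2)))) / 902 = 883388671875 / 66016239872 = 13.38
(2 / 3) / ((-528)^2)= 1 / 418176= 0.00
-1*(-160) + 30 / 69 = 3690 / 23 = 160.43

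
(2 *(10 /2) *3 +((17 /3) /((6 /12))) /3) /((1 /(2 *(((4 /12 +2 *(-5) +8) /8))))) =-380 /27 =-14.07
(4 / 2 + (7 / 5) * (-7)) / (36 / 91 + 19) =-3549 / 8825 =-0.40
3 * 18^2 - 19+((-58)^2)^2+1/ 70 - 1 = 792221361/ 70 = 11317448.01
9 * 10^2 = 900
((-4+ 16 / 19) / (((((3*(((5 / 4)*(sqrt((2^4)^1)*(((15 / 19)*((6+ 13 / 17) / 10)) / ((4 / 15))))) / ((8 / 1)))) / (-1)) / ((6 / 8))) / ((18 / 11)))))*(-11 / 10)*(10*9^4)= -42830208 / 575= -74487.32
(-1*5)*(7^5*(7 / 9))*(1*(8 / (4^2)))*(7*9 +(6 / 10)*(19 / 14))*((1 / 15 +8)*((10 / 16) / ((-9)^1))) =3028100383 / 2592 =1168248.60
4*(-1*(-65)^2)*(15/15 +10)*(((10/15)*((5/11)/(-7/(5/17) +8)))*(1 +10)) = 9295000/237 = 39219.41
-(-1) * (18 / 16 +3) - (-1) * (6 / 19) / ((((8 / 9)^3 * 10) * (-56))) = 11233653 / 2723840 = 4.12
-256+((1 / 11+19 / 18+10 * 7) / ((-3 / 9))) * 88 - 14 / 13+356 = -728666 / 39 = -18683.74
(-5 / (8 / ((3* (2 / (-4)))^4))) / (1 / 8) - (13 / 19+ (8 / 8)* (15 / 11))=-91493 / 3344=-27.36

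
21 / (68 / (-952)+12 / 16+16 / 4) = 588 / 131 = 4.49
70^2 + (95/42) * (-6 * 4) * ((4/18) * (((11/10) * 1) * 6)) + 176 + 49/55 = 5771849/1155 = 4997.27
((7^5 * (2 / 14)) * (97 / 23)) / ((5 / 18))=4192146 / 115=36453.44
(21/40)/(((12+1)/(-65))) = -21/8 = -2.62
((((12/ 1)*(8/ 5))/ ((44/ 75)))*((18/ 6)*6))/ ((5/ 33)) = 3888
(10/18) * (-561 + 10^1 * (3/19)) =-5905/19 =-310.79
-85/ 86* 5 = -425/ 86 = -4.94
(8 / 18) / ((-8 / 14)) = -7 / 9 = -0.78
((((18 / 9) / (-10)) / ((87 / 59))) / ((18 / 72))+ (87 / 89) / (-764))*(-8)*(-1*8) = -257358416 / 7394565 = -34.80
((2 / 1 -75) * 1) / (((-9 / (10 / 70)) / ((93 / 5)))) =2263 / 105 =21.55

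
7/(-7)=-1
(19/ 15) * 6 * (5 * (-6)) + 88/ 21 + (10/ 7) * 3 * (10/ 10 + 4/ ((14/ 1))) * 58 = 14080/ 147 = 95.78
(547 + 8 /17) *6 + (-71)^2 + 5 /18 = 2547787 /306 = 8326.10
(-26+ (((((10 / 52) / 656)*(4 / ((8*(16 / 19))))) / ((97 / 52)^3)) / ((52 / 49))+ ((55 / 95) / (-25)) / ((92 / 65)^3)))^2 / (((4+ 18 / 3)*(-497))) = -12957790586746379485252661794521 / 95206958449734740680808887646720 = -0.14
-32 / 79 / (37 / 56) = -1792 / 2923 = -0.61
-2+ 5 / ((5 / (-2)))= -4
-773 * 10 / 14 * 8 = -30920 / 7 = -4417.14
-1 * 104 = -104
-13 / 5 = -2.60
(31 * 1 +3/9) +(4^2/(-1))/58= 2702/87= 31.06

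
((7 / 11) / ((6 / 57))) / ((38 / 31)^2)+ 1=5.02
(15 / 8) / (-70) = -3 / 112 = -0.03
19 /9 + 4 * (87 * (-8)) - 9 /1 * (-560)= 20323 /9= 2258.11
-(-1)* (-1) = -1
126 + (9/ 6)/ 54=4537/ 36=126.03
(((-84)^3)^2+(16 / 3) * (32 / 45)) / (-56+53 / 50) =-474252342686720 / 74169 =-6394212443.02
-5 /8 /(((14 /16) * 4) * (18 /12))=-5 /42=-0.12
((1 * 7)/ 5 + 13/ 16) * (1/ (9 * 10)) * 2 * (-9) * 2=-177/ 200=-0.88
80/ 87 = 0.92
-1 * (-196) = 196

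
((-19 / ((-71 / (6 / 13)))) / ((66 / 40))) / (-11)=-760 / 111683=-0.01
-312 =-312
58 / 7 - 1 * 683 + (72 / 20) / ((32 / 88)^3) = -671827 / 1120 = -599.85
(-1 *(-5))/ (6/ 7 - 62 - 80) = -0.04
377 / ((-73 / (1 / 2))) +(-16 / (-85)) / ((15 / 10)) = -2.46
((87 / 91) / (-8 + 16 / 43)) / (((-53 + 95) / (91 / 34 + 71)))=-3123735 / 14207648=-0.22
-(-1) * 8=8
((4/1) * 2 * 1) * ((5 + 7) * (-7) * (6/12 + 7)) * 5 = -25200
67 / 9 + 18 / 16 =8.57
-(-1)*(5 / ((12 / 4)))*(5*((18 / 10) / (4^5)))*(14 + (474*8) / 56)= 2145 / 1792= 1.20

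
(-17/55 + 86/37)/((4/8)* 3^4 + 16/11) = 8202/170755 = 0.05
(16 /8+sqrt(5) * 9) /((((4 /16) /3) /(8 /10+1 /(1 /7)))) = 936 /5+4212 * sqrt(5) /5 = 2070.86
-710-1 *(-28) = -682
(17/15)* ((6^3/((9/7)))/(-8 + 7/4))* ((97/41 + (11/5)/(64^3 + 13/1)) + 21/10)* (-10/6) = 7680165904/33871125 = 226.75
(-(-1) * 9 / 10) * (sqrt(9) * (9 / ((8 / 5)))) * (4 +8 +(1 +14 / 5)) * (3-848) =-3244293 / 16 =-202768.31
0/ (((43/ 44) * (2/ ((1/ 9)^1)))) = 0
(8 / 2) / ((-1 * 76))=-1 / 19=-0.05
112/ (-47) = -112/ 47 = -2.38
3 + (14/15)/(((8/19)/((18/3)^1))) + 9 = 253/10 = 25.30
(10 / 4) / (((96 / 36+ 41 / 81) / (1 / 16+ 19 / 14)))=64395 / 57568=1.12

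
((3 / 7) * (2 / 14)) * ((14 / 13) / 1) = 6 / 91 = 0.07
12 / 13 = 0.92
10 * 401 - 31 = 3979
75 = 75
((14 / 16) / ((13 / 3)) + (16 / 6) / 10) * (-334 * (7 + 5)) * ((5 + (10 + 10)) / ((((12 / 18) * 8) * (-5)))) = 366231 / 208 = 1760.73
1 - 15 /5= -2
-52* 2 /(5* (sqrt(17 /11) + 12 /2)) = -6864 /1895 + 104* sqrt(187) /1895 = -2.87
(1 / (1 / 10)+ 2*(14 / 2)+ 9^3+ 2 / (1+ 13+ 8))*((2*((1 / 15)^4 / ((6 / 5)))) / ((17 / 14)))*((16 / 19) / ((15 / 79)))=0.09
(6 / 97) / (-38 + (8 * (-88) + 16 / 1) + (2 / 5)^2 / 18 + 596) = -675 / 1418528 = -0.00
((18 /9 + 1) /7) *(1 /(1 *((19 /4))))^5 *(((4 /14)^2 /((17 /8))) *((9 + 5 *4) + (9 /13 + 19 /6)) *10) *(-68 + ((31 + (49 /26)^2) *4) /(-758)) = -1833860543201280 /12022099362165347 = -0.15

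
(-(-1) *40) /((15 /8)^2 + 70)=512 /941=0.54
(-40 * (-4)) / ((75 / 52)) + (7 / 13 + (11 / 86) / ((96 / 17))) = 59832379 / 536640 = 111.49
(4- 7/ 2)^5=1/ 32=0.03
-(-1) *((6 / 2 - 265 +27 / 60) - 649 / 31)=-175141 / 620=-282.49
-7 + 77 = 70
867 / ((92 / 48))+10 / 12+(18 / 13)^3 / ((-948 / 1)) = 10854389389 / 23951694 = 453.18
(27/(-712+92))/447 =-9/92380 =-0.00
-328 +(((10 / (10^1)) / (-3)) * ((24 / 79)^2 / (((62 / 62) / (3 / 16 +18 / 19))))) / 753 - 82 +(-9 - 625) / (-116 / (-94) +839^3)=-338726483351851293312 / 826162058925156979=-410.00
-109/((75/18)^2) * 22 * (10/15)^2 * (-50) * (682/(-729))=-52333952/18225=-2871.55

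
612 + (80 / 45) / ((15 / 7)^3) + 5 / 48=612.28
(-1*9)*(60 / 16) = -135 / 4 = -33.75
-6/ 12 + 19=37/ 2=18.50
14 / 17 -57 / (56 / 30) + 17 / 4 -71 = -11479 / 119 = -96.46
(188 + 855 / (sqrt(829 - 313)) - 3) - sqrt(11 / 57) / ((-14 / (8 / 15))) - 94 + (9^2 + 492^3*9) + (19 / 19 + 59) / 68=4*sqrt(627) / 5985 + 285*sqrt(129) / 86 + 18221612603 / 17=1071859602.54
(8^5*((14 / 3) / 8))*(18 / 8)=43008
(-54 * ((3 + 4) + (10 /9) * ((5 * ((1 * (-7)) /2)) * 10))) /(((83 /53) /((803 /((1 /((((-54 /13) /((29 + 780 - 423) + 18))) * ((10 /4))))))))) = -29077798365 /217958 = -133410.10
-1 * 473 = -473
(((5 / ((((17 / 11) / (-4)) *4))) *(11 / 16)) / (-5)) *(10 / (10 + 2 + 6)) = 605 / 2448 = 0.25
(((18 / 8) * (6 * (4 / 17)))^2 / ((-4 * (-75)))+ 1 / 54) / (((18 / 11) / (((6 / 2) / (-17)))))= -223817 / 39795300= -0.01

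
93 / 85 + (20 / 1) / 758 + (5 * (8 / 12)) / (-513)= 55231133 / 49578885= 1.11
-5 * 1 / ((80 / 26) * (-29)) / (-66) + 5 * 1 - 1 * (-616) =9508739 / 15312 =621.00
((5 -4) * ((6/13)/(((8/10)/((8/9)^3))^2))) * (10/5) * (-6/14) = -1638400/5373459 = -0.30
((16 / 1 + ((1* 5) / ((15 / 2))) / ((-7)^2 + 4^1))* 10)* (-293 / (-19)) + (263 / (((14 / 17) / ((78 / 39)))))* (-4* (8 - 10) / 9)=10140724 / 3339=3037.05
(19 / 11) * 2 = 38 / 11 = 3.45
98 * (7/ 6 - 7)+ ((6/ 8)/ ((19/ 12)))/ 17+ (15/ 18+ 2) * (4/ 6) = -1656263/ 2907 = -569.75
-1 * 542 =-542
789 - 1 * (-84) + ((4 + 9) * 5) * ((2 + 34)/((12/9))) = 2628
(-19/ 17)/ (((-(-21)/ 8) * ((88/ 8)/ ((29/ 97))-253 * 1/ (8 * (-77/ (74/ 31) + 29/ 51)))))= -2108628512/ 187160572599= -0.01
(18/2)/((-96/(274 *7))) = -2877/16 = -179.81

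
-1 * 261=-261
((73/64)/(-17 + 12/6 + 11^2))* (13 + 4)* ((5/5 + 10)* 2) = 13651/3392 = 4.02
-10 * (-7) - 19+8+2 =61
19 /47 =0.40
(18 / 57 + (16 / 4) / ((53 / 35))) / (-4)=-1489 / 2014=-0.74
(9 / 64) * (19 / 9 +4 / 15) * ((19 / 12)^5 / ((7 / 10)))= 264942593 / 55738368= 4.75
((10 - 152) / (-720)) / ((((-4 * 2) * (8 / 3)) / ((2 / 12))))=-71 / 46080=-0.00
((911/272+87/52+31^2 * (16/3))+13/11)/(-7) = -598788847/816816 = -733.08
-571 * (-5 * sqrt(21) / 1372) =2855 * sqrt(21) / 1372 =9.54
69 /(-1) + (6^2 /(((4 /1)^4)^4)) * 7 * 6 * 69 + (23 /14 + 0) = -253134543721 /3758096384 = -67.36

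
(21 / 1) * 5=105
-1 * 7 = -7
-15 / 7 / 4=-15 / 28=-0.54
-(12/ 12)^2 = -1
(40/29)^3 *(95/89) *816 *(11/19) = 2872320000/2170621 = 1323.27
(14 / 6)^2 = 49 / 9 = 5.44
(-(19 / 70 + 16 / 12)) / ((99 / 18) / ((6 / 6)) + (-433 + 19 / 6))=337 / 89110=0.00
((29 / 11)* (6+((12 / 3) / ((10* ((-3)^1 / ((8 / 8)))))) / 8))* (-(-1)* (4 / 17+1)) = 72877 / 3740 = 19.49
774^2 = 599076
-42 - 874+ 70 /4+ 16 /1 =-1765 /2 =-882.50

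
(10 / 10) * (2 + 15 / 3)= 7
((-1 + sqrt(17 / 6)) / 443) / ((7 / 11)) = -11 / 3101 + 11 * sqrt(102) / 18606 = 0.00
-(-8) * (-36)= -288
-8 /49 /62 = -4 /1519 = -0.00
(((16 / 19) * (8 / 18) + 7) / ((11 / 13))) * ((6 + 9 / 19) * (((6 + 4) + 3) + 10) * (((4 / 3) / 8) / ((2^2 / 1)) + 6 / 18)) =486.61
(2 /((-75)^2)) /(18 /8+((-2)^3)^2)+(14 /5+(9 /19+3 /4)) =455833733 /113287500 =4.02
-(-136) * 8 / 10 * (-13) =-7072 / 5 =-1414.40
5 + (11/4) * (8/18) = 56/9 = 6.22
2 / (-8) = -1 / 4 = -0.25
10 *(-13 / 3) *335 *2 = -87100 / 3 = -29033.33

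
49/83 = 0.59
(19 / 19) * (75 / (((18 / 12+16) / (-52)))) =-1560 / 7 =-222.86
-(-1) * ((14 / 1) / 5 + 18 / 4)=73 / 10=7.30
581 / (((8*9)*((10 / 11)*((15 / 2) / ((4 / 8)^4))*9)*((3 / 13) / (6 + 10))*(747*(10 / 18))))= 1001 / 729000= 0.00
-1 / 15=-0.07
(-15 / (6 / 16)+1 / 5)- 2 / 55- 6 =-2521 / 55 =-45.84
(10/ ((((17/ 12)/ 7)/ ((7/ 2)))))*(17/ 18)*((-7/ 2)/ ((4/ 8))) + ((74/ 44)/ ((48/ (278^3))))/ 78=87596143/ 10296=8507.78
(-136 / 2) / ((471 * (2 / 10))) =-340 / 471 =-0.72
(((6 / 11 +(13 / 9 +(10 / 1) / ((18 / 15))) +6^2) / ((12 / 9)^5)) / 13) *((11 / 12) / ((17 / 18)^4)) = 135399357 / 138978944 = 0.97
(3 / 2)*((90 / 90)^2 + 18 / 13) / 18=31 / 156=0.20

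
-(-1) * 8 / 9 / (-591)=-8 / 5319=-0.00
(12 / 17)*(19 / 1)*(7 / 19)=84 / 17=4.94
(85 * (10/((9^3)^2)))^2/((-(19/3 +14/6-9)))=722500/94143178827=0.00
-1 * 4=-4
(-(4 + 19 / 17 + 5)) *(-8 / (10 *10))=344 / 425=0.81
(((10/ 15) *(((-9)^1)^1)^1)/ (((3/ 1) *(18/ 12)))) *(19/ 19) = -4/ 3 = -1.33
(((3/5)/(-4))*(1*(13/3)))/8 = -13/160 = -0.08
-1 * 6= -6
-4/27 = -0.15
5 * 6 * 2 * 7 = 420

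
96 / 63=32 / 21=1.52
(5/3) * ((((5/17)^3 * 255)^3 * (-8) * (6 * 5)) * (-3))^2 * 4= 150169372558593750000000000/582622237229761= 257747409835.60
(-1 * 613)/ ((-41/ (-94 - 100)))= -118922/ 41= -2900.54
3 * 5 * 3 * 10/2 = 225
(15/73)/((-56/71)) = -1065/4088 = -0.26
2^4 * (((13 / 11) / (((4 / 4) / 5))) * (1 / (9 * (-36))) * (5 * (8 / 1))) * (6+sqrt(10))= -20800 / 297 - 10400 * sqrt(10) / 891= -106.94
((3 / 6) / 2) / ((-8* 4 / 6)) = -3 / 64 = -0.05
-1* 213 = -213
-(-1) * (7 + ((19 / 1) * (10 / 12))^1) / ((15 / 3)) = 137 / 30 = 4.57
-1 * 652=-652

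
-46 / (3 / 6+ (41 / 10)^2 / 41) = -4600 / 91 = -50.55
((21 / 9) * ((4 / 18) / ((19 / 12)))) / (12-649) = -8 / 15561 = -0.00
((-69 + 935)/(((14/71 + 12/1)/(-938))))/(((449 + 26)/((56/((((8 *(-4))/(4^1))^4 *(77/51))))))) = -1698249/1337600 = -1.27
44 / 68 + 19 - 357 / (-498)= 57467 / 2822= 20.36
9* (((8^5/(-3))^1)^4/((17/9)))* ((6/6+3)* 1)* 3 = 13835058055282163712/17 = 813826944428362571.29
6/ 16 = 3/ 8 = 0.38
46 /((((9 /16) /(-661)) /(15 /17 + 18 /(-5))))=37460192 /255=146902.71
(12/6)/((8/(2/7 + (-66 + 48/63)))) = -341/21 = -16.24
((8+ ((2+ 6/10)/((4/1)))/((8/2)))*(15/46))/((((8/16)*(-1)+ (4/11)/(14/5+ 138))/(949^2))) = -71159186813/14766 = -4819124.12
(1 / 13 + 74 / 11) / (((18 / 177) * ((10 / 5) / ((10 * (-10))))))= -1435175 / 429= -3345.40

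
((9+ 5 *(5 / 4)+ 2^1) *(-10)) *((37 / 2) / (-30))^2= -65.60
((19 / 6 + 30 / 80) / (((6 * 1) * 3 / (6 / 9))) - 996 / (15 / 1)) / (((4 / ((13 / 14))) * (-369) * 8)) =398749 / 76515840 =0.01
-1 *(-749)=749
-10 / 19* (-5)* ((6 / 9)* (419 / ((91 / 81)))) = 1131300 / 1729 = 654.31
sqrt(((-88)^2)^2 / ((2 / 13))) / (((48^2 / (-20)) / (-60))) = 6050 * sqrt(26) / 3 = 10283.02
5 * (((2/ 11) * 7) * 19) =1330/ 11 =120.91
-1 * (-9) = 9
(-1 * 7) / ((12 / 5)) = -35 / 12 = -2.92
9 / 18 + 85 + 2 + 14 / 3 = 553 / 6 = 92.17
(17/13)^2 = 289/169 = 1.71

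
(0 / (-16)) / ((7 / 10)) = 0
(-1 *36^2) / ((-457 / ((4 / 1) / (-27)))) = -192 / 457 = -0.42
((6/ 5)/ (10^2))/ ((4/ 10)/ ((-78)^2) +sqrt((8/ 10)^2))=4563/ 304225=0.01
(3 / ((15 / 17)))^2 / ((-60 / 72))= -13.87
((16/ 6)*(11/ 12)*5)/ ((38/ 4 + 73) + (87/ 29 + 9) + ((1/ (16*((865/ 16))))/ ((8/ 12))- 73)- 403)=-47575/ 1484982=-0.03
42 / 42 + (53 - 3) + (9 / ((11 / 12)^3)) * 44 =68379 / 121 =565.12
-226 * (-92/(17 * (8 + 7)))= 20792/255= 81.54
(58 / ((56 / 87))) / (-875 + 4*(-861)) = -2523 / 120932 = -0.02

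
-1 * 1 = -1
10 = 10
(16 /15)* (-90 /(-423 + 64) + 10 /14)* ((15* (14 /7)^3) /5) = 62080 /2513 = 24.70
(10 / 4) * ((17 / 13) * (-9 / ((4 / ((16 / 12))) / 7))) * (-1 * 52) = 3570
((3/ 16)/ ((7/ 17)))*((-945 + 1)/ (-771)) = 1003/ 1799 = 0.56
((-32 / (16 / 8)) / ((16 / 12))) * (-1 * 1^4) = 12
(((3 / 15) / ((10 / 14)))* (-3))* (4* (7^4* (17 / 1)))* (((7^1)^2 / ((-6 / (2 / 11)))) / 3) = 56000924 / 825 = 67879.91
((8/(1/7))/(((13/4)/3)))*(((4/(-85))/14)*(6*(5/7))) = -1152/1547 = -0.74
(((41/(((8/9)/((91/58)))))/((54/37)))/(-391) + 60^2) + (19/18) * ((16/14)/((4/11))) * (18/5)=137606723747/38099040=3611.82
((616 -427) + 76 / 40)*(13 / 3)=24817 / 30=827.23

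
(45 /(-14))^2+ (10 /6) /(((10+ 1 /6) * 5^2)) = 10.34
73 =73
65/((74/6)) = 5.27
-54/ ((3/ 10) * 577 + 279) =-0.12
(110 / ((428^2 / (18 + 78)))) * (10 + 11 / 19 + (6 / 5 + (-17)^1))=-65472 / 217531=-0.30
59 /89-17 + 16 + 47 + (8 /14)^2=204921 /4361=46.99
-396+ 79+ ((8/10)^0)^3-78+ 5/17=-6693/17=-393.71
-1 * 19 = -19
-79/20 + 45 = 821/20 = 41.05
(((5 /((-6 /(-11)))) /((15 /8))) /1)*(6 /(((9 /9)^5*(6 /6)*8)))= 11 /3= 3.67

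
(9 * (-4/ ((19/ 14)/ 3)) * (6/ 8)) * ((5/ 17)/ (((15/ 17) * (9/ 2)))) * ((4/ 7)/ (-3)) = 16/ 19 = 0.84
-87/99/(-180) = 29/5940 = 0.00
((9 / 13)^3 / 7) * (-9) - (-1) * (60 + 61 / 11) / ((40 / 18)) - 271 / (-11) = 181705091 / 3383380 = 53.71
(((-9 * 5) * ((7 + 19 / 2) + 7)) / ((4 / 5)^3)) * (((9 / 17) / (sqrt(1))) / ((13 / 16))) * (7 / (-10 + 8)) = 16655625 / 3536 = 4710.30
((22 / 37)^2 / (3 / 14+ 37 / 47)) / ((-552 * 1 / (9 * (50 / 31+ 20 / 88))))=-0.01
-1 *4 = -4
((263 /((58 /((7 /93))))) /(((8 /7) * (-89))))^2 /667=166074769 /9838020097628928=0.00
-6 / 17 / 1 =-0.35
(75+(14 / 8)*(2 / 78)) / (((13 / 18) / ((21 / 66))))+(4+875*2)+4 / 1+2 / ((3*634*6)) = 37997213473 / 21214908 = 1791.06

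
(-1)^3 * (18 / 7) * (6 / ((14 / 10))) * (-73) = 39420 / 49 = 804.49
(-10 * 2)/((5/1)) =-4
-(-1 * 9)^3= 729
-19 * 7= -133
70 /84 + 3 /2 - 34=-95 /3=-31.67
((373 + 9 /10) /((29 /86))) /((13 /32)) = 5144864 /1885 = 2729.37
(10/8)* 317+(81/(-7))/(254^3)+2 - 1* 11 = 44421233657/114709448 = 387.25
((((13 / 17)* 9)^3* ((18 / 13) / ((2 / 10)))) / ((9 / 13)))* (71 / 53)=1137145230 / 260389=4367.10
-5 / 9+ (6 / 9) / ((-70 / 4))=-187 / 315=-0.59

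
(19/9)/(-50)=-19/450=-0.04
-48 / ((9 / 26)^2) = -10816 / 27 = -400.59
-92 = -92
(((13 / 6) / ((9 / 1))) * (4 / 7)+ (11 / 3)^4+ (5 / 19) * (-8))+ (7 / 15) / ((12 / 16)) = 9663791 / 53865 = 179.41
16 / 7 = 2.29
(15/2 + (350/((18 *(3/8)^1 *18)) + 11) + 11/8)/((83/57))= 840503/53784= 15.63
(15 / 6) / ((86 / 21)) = 105 / 172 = 0.61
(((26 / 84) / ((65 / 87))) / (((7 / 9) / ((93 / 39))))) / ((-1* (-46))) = 8091 / 293020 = 0.03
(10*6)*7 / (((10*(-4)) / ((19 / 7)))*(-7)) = 57 / 14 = 4.07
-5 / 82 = -0.06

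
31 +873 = 904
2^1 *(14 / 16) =7 / 4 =1.75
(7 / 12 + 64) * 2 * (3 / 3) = 775 / 6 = 129.17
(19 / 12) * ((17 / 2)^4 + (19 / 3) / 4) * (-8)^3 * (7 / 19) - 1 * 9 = -14035865 / 9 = -1559540.56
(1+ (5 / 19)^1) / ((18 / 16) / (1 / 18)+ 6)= 32 / 665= 0.05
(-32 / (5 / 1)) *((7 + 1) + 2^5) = -256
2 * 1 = 2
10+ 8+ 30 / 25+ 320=1696 / 5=339.20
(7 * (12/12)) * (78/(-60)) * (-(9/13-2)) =-119/10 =-11.90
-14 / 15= -0.93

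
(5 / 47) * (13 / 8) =65 / 376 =0.17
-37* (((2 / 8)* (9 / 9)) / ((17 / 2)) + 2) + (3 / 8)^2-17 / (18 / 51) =-401845 / 3264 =-123.11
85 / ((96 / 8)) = 85 / 12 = 7.08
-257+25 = -232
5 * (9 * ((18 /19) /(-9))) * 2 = -180 /19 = -9.47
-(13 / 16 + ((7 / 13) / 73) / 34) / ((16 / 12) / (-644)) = 101326155 / 258128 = 392.54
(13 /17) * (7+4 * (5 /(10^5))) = 455013 /85000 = 5.35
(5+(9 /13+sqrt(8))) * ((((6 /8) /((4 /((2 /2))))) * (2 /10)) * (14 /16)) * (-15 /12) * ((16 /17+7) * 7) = -734265 /56576 -19845 * sqrt(2) /4352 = -19.43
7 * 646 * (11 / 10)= 24871 / 5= 4974.20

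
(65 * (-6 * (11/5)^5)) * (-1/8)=6280989/2500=2512.40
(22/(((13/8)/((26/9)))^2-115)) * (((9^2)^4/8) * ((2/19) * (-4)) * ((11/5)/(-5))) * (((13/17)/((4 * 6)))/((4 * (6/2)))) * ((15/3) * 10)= -21886866144/862087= -25388.23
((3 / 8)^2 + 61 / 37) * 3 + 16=50599 / 2368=21.37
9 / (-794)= -9 / 794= -0.01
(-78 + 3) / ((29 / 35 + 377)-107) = -0.28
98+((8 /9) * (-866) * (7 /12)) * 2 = -21602 /27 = -800.07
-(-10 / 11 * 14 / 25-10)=578 / 55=10.51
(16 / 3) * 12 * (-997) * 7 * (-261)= 116577216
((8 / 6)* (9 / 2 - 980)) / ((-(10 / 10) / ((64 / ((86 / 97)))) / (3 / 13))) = 12111808 / 559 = 21666.92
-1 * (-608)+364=972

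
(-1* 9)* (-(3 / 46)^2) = 81 / 2116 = 0.04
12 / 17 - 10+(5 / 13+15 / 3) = -864 / 221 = -3.91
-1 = -1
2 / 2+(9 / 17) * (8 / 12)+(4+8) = 13.35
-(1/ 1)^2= -1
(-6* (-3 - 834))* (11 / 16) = 27621 / 8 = 3452.62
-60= -60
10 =10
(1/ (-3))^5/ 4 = -1/ 972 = -0.00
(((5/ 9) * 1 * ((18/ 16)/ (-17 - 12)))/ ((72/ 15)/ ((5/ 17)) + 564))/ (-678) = 0.00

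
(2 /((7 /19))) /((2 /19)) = 361 /7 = 51.57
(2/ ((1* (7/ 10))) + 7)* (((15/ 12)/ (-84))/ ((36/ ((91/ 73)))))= -1495/ 294336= -0.01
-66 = -66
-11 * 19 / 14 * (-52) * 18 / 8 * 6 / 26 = 5643 / 14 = 403.07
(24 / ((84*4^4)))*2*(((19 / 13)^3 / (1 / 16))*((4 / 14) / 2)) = 6859 / 430612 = 0.02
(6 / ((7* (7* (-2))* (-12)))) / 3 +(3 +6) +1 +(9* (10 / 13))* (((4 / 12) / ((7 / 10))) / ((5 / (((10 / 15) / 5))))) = 77125 / 7644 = 10.09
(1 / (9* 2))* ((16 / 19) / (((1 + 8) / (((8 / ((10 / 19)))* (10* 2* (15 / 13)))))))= 640 / 351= 1.82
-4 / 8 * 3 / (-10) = 0.15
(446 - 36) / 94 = 205 / 47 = 4.36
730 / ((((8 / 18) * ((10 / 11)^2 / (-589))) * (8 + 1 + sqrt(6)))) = -140471199 / 1000 + 15607911 * sqrt(6) / 1000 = -102239.78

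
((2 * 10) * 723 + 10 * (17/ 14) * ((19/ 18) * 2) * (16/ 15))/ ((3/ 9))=2738108/ 63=43462.03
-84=-84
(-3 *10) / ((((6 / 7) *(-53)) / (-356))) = -12460 / 53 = -235.09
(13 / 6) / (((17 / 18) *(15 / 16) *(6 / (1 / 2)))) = 52 / 255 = 0.20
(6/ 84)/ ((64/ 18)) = 9/ 448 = 0.02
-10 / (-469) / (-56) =-5 / 13132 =-0.00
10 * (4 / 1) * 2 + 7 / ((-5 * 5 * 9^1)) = 17993 / 225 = 79.97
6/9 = 2/3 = 0.67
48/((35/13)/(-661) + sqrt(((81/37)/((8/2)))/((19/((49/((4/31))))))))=23196975360/1297877542073 + 127594913472*sqrt(21793)/1297877542073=14.53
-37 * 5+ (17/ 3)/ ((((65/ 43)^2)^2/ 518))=20198864731/ 53551875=377.18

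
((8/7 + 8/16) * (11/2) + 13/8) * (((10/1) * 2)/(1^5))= 2985/14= 213.21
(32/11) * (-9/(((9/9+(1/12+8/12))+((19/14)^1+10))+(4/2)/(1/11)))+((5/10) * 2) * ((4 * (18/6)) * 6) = 71.25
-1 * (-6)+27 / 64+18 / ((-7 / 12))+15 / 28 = -10707 / 448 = -23.90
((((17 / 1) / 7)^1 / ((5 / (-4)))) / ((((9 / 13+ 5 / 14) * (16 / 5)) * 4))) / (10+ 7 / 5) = -0.01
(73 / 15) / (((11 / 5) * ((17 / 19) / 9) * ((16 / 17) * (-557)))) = -4161 / 98032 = -0.04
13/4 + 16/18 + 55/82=7099/1476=4.81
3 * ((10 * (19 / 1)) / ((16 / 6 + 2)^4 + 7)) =46170 / 38983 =1.18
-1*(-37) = 37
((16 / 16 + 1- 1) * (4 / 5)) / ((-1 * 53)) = -4 / 265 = -0.02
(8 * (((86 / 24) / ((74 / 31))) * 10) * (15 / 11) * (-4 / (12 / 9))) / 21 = -66650 / 2849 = -23.39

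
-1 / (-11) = 1 / 11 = 0.09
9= 9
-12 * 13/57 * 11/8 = -143/38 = -3.76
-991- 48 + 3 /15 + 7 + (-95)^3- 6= -4292064 /5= -858412.80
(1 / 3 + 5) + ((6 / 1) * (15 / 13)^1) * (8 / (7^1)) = 3616 / 273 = 13.25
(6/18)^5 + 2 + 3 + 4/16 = 5107/972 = 5.25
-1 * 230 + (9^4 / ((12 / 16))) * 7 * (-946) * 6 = -347575766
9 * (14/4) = 63/2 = 31.50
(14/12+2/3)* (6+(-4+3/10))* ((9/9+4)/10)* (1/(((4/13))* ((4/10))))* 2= 3289/96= 34.26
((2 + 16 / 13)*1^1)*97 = 4074 / 13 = 313.38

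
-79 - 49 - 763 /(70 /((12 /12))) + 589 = 4501 /10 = 450.10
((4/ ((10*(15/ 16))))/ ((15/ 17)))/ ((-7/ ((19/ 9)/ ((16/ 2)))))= -1292/ 70875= -0.02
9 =9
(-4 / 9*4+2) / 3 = 2 / 27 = 0.07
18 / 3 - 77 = -71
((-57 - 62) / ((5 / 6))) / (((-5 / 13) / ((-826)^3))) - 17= -5230963697657 / 25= -209238547906.28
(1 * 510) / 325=102 / 65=1.57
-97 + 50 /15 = -281 /3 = -93.67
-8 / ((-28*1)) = 2 / 7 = 0.29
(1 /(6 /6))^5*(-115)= -115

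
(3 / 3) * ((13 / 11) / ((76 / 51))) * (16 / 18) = 442 / 627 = 0.70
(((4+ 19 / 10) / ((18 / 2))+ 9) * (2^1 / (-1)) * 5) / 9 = -10.73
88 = 88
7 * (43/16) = 18.81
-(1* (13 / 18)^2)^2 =-28561 / 104976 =-0.27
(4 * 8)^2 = 1024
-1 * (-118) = 118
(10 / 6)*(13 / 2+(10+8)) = 245 / 6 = 40.83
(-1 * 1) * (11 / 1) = -11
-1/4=-0.25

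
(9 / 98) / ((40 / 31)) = 279 / 3920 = 0.07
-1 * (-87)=87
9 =9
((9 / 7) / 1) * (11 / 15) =33 / 35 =0.94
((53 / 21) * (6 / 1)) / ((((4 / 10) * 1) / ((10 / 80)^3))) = 265 / 3584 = 0.07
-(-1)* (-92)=-92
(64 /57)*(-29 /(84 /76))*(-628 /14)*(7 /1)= 582784 /63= 9250.54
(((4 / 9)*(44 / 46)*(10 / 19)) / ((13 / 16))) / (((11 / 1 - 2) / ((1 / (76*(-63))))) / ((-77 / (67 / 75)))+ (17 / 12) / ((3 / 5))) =0.00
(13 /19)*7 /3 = 91 /57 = 1.60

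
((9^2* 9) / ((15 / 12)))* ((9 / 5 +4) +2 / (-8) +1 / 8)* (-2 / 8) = -165483 / 200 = -827.42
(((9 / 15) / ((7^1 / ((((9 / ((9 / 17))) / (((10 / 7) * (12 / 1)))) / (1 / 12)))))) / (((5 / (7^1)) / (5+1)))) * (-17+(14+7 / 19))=-2142 / 95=-22.55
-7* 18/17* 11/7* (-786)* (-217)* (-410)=13846223160/17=814483715.29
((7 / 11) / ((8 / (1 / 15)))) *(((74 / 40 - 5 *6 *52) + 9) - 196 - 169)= -89327 / 8800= -10.15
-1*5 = -5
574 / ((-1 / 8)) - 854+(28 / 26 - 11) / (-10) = -707851 / 130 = -5445.01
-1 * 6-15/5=-9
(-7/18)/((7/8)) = -4/9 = -0.44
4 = 4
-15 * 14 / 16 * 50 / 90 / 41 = -175 / 984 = -0.18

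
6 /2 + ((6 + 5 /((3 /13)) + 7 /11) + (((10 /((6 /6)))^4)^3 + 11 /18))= 198000000006319 /198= 1000000000031.91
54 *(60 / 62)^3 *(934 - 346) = 857304000 / 29791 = 28777.28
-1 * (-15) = 15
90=90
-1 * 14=-14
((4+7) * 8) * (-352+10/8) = -30866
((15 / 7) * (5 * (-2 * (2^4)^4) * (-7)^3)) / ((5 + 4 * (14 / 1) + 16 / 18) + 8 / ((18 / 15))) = 4335206400 / 617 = 7026266.45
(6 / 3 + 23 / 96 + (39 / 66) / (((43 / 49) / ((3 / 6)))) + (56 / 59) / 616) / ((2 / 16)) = 6906125 / 334884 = 20.62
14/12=7/6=1.17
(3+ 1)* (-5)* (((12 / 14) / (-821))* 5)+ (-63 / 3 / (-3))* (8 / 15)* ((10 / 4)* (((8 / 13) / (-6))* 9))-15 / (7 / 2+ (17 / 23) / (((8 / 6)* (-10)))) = -3046064816 / 236759159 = -12.87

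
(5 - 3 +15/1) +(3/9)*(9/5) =88/5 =17.60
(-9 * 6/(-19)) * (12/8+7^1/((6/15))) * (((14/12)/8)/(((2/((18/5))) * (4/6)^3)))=15309/320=47.84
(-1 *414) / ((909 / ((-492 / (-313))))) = -22632 / 31613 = -0.72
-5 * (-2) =10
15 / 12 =5 / 4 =1.25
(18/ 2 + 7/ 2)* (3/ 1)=75/ 2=37.50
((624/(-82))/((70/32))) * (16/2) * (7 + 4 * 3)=-758784/1435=-528.77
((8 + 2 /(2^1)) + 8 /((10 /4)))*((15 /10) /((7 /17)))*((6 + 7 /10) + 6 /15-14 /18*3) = 148291 /700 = 211.84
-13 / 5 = -2.60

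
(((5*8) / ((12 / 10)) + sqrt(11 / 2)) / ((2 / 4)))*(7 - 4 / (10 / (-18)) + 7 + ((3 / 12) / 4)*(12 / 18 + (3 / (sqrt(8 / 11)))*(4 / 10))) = 2699*sqrt(22) / 120 + 1019897 / 720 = 1522.02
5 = 5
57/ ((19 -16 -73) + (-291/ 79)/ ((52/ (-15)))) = -12324/ 14905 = -0.83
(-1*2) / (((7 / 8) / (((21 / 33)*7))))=-112 / 11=-10.18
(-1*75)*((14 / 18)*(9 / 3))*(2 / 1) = -350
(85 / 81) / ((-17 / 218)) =-1090 / 81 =-13.46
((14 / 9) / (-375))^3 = -2744 / 38443359375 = -0.00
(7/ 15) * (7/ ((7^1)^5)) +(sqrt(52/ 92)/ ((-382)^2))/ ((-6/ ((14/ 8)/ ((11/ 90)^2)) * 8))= 1/ 5145 -4725 * sqrt(299)/ 6497703872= 0.00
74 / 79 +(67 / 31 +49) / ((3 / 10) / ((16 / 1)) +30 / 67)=1354623974 / 12247449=110.60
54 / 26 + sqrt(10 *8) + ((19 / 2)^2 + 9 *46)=4 *sqrt(5) + 26329 / 52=515.27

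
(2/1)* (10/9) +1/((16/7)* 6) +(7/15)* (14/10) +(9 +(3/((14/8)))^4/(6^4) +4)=275819629/17287200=15.96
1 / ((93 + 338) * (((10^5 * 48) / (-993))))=-331 / 689600000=-0.00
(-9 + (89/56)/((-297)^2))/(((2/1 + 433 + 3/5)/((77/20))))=-44457247/558892224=-0.08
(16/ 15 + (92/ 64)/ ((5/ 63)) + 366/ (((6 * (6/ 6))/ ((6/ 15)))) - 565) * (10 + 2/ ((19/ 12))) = -5872.85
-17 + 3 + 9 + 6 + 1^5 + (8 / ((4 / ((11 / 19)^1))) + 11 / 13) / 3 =659 / 247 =2.67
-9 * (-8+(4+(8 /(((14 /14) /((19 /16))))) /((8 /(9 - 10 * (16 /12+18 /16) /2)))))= 71.18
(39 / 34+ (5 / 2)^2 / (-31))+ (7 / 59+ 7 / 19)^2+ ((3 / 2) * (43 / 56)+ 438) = 32660478350443 / 74171978384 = 440.33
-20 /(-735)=4 /147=0.03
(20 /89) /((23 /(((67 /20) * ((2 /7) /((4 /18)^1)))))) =603 /14329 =0.04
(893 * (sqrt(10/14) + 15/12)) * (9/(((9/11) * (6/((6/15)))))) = 9823 * sqrt(35)/105 + 9823/12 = 1372.05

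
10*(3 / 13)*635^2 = 12096750 / 13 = 930519.23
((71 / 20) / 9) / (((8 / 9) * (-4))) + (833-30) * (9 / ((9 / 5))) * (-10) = -25696071 / 640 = -40150.11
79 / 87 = 0.91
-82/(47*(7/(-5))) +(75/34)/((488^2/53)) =3321035135/2663878784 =1.25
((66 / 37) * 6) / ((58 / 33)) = 6534 / 1073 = 6.09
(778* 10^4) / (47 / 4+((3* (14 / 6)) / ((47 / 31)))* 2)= 292528000 / 789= 370757.92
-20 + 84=64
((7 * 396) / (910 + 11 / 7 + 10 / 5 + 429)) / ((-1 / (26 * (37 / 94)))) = -126126 / 5969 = -21.13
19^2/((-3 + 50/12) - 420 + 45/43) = -93138/107789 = -0.86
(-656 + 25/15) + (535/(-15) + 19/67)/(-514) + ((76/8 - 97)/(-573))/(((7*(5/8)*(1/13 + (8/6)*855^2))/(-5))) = -654.26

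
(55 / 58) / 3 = 0.32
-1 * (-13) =13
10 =10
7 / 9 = 0.78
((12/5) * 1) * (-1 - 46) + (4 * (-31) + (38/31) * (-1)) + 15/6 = -73013/310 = -235.53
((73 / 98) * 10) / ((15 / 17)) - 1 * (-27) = 5210 / 147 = 35.44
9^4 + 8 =6569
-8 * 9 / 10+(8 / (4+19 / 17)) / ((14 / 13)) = -17504 / 3045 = -5.75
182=182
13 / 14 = 0.93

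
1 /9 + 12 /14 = 61 /63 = 0.97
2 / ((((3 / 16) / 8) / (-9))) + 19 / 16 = -12269 / 16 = -766.81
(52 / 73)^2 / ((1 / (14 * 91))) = 646.44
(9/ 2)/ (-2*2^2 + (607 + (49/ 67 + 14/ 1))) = 603/ 82240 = 0.01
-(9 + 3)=-12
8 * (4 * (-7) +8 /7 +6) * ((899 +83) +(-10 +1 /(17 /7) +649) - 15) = -268041.28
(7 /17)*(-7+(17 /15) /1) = -616 /255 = -2.42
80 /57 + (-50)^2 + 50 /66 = 1568855 /627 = 2502.16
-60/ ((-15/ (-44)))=-176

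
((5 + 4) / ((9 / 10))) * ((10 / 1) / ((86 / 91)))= 4550 / 43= 105.81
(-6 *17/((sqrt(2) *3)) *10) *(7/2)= -595 *sqrt(2)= -841.46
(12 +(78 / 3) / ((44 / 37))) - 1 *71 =-817 / 22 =-37.14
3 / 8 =0.38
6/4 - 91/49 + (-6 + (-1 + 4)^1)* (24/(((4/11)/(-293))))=812191/14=58013.64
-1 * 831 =-831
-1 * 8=-8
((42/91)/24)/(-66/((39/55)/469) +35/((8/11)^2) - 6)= -16/36269297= -0.00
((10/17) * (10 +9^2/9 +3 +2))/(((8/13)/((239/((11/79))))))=7363590/187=39377.49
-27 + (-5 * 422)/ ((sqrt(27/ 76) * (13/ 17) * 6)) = -35870 * sqrt(57)/ 351 - 27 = -798.55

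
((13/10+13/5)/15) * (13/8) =169/400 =0.42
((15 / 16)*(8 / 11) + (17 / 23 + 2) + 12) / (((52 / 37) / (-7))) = -2020977 / 26312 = -76.81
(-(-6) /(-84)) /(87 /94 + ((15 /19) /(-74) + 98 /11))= -363451 /49987364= -0.01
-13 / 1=-13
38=38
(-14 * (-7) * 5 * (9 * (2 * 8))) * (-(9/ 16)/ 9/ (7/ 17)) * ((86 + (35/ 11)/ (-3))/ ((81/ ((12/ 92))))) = -3335570/ 2277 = -1464.90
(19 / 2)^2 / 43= 361 / 172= 2.10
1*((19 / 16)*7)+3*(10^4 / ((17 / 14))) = 24714.19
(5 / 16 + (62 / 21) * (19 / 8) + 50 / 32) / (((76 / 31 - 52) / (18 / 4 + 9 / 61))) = -416547 / 499712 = -0.83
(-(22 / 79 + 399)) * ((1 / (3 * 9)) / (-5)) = 31543 / 10665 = 2.96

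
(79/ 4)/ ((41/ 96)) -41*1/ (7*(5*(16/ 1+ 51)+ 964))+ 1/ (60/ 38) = 174747619/ 3728130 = 46.87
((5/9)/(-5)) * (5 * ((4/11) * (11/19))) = -20/171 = -0.12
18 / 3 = 6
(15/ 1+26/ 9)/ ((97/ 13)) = 2093/ 873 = 2.40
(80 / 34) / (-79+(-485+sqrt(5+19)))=-940 / 225301- 10*sqrt(6) / 675903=-0.00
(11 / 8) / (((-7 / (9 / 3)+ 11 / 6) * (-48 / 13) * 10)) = 143 / 1920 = 0.07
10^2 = 100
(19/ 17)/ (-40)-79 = -79.03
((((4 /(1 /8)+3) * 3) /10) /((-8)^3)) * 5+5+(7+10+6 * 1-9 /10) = 138227 /5120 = 27.00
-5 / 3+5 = 10 / 3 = 3.33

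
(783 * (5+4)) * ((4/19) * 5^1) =140940/19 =7417.89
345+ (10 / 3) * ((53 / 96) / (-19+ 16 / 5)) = 3923395 / 11376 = 344.88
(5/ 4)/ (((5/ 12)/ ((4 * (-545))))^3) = -179024808960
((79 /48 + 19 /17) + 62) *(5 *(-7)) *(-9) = 5548935 /272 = 20400.50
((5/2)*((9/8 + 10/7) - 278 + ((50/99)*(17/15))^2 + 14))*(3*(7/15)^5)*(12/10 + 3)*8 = -21678501706183/14885268750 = -1456.37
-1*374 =-374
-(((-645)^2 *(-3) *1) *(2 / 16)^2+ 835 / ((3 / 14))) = 2996065 / 192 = 15604.51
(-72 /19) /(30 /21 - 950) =63 /15770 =0.00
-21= -21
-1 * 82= -82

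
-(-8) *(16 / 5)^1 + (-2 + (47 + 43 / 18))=6569 / 90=72.99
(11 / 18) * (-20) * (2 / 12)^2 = -55 / 162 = -0.34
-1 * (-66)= 66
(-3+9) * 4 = 24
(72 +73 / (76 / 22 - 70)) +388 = 335917 / 732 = 458.90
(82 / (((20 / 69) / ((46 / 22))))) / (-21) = -21689 / 770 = -28.17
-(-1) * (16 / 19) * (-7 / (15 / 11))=-1232 / 285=-4.32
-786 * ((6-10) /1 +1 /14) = 21615 /7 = 3087.86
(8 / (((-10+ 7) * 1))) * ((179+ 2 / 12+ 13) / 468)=-1153 / 1053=-1.09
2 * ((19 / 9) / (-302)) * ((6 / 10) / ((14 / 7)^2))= -19 / 9060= -0.00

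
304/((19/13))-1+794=1001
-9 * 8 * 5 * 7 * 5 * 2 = -25200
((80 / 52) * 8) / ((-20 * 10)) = -4 / 65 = -0.06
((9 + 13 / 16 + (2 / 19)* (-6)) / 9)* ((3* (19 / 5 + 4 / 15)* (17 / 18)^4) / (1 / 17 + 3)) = 241732074107 / 74675727360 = 3.24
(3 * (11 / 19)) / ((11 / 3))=9 / 19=0.47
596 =596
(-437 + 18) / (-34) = 419 / 34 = 12.32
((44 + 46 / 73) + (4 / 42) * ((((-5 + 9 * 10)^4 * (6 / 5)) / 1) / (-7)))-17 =-3048417667 / 3577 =-852227.47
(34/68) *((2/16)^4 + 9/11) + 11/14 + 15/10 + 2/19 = 2.80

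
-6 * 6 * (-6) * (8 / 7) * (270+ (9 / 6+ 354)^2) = 218851632 / 7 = 31264518.86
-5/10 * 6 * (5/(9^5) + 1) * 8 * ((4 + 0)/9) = -1889728/177147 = -10.67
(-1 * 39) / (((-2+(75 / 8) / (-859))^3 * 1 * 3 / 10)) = 3245259668480 / 202995540943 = 15.99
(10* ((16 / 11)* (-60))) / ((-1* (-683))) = -1.28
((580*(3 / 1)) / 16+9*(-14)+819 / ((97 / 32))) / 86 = 98139 / 33368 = 2.94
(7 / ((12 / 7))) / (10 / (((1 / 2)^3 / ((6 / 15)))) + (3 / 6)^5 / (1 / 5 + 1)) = 784 / 6149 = 0.13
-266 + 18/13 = -3440/13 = -264.62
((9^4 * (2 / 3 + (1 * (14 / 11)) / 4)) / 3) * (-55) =-236925 / 2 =-118462.50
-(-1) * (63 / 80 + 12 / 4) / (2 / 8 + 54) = 303 / 4340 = 0.07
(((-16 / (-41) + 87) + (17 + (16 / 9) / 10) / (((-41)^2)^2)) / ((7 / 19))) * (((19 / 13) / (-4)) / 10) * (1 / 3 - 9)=1002901158272 / 13351720725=75.11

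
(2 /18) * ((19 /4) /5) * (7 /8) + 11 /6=2773 /1440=1.93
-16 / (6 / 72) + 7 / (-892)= -171271 / 892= -192.01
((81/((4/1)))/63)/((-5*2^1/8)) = -9/35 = -0.26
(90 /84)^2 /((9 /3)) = 75 /196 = 0.38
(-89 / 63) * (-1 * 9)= 89 / 7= 12.71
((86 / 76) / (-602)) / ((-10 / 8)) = 1 / 665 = 0.00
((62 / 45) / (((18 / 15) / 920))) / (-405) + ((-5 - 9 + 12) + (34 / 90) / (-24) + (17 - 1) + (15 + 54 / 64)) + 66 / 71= 699353887 / 24844320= 28.15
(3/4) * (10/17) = 15/34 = 0.44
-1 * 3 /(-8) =3 /8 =0.38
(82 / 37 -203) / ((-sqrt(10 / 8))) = 14858*sqrt(5) / 185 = 179.59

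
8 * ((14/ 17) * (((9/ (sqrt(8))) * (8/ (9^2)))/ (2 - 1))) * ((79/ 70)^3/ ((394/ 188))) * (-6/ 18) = -185382664 * sqrt(2)/ 553840875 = -0.47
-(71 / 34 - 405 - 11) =14073 / 34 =413.91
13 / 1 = 13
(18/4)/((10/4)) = 9/5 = 1.80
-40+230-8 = 182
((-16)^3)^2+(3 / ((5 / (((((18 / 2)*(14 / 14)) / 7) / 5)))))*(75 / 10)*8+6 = 16777231.26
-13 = -13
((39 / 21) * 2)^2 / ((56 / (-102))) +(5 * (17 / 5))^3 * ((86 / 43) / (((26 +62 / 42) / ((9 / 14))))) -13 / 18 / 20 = 14586833957 / 71247960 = 204.73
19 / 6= 3.17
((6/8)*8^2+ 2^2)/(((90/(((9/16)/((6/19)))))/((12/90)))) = 247/1800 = 0.14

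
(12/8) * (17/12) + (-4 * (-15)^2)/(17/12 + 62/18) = -10249/56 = -183.02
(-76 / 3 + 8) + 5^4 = 1823 / 3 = 607.67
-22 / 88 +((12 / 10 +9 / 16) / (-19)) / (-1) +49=74241 / 1520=48.84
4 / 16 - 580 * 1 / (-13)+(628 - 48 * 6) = 20013 / 52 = 384.87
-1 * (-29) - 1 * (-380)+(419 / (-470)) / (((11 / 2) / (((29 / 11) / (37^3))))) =589090072344 / 1440318055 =409.00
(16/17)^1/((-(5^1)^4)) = -0.00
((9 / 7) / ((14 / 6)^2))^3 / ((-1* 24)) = -177147 / 322828856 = -0.00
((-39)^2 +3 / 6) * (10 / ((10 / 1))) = 3043 / 2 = 1521.50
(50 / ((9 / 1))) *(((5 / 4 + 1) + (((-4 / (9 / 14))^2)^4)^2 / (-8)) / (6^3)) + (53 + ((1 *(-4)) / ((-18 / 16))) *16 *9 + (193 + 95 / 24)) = -116927973986337995498142087521 / 7204542494255957808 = -16229757001.16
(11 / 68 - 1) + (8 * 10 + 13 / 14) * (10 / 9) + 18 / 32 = 89.64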